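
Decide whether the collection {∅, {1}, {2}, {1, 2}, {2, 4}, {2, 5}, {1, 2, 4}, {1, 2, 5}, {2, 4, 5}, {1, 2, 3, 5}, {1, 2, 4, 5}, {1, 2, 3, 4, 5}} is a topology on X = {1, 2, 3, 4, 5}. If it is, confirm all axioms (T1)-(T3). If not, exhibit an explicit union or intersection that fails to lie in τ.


τ IS a topology on X.

Axiom (T1): ∅ ∈ τ? Yes; X ∈ τ? Yes.
Axiom (T2/T3): check pairwise unions and intersections of members of τ.
All pairwise intersections and unions checked — each lies in τ. Therefore τ satisfies (T1), (T2), (T3): it IS a topology on X.


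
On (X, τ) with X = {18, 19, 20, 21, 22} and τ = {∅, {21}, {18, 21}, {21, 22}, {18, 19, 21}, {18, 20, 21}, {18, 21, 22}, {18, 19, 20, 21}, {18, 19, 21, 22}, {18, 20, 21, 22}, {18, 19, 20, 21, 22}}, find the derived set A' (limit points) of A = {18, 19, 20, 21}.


A' = {18, 19, 20, 22}

For each x ∈ X, list the open sets U ∈ τ with x ∈ U, then check whether U ∩ (A ∖ {x}) ≠ ∅ for every such U.
  x = 18: opens ∋ x are {18, 21}, {18, 19, 21}, {18, 20, 21}, {18, 21, 22}, {18, 19, 20, 21}, {18, 19, 21, 22}, {18, 20, 21, 22}, {18, 19, 20, 21, 22}; each meets A ∖ {18}, so x IS a limit point.
  x = 19: opens ∋ x are {18, 19, 21}, {18, 19, 20, 21}, {18, 19, 21, 22}, {18, 19, 20, 21, 22}; each meets A ∖ {19}, so x IS a limit point.
  x = 20: opens ∋ x are {18, 20, 21}, {18, 19, 20, 21}, {18, 20, 21, 22}, {18, 19, 20, 21, 22}; each meets A ∖ {20}, so x IS a limit point.
  x = 21: open {21} ∋ x has {21} ∩ (A ∖ {21}) = ∅, so x is NOT a limit point.
  x = 22: opens ∋ x are {21, 22}, {18, 21, 22}, {18, 19, 21, 22}, {18, 20, 21, 22}, {18, 19, 20, 21, 22}; each meets A ∖ {22}, so x IS a limit point.
Collecting: A' = {18, 19, 20, 22}.


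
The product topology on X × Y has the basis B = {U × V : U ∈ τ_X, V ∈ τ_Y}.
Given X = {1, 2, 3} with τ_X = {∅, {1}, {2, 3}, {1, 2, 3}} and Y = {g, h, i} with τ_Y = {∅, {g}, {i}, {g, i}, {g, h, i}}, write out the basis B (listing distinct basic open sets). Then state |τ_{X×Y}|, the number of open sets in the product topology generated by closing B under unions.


Basis B = {∅ × ∅, {1} × {g}, {1} × {i}, {1} × {g, i}, {2, 3} × {g}, {2, 3} × {i}, {1} × {g, h, i}, {1, 2, 3} × {g}, {1, 2, 3} × {i}, {2, 3} × {g, i}, {1, 2, 3} × {g, i}, {2, 3} × {g, h, i}, {1, 2, 3} × {g, h, i}}; |τ_{X×Y}| = 25.

Enumerate products U × V with U ∈ τ_X, V ∈ τ_Y (deduplicated):
  ∅ × ∅ = {} (∅)
  {1} × {g} = {(1,g)}
  {1} × {i} = {(1,i)}
  {1} × {g, i} = {(1,g), (1,i)}
  {2, 3} × {g} = {(2,g), (3,g)}
  {2, 3} × {i} = {(2,i), (3,i)}
  {1} × {g, h, i} = {(1,g), (1,h), (1,i)}
  {1, 2, 3} × {g} = {(1,g), (2,g), (3,g)}
  {1, 2, 3} × {i} = {(1,i), (2,i), (3,i)}
  {2, 3} × {g, i} = {(2,g), (2,i), (3,g), (3,i)}
  {1, 2, 3} × {g, i} = {(1,g), (1,i), (2,g), (2,i), (3,g), (3,i)}
  {2, 3} × {g, h, i} = {(2,g), (2,h), (2,i), (3,g), (3,h), (3,i)}
  {1, 2, 3} × {g, h, i} = {(1,g), (1,h), (1,i), (2,g), (2,h), (2,i), (3,g), (3,h), (3,i)}
These 13 distinct sets form the basis B.
Close under arbitrary unions to get τ_{X×Y}; counting gives |τ_{X×Y}| = 25.


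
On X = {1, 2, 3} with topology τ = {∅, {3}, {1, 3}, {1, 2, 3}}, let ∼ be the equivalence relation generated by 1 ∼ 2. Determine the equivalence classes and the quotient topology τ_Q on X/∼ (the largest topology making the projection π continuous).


X/∼ = {[1=2], [3]}; |τ_Q| = 3.

Equivalence classes: [1=2], [3].
Quotient map π: X → X/∼ sends 1 ↦ [1=2], 2 ↦ [1=2], 3 ↦ [3].
For each subset V ⊆ X/∼, compute π^{-1}(V) ⊆ X and check whether π^{-1}(V) ∈ τ. V is open in τ_Q iff π^{-1}(V) ∈ τ.
  V = {}: π^{-1}(V) = ∅ ∈ τ ✓.
  V = {[1=2]}: π^{-1}(V) = {1, 2} ∉ τ ✗.
  V = {[3]}: π^{-1}(V) = {3} ∈ τ ✓.
  V = {[1=2], [3]}: π^{-1}(V) = {1, 2, 3} ∈ τ ✓.
Open sets in the quotient: τ_Q = {{}, {[3]}, {[1=2], [3]}} (3 elements).


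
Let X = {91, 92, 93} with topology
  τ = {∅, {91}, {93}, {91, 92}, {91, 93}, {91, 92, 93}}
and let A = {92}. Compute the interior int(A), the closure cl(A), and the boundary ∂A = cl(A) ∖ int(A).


int(A) = ∅, cl(A) = {92}, ∂A = {92}.

Closed sets in (X, τ) are complements of opens:
  closed(X, τ) = {∅, {92}, {93}, {91, 92}, {92, 93}, {91, 92, 93}}.
int(A) = ⋃ {U ∈ τ : U ⊆ A}. Opens contained in A: ∅.
Taking the union of these: int(A) = ∅.
cl(A) = ⋂ {C closed : A ⊆ C}. Closed sets containing A: {92}, {91, 92}, {92, 93}, {91, 92, 93}.
Intersecting these: cl(A) = {92}.
∂A = cl(A) ∖ int(A) = {92} ∖ ∅ = {92}.


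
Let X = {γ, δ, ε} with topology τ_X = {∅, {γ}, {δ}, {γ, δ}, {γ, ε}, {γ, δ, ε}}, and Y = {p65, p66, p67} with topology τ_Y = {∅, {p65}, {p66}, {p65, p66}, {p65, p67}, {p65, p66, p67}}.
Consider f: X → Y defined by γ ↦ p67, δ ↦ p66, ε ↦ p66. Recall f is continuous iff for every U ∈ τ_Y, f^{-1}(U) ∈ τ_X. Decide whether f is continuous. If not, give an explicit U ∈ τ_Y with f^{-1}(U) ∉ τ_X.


f is NOT continuous.

Compute f^{-1}(U) for each U ∈ τ_Y:
  U = ∅: f^{-1}(U) = ∅ ∈ τ_X ✓.
  U = {p65}: f^{-1}(U) = ∅ ∈ τ_X ✓.
  U = {p66}: f^{-1}(U) = {δ, ε} ∉ τ_X ✗.
  U = {p65, p66}: f^{-1}(U) = {δ, ε} ∉ τ_X ✗.
  U = {p65, p67}: f^{-1}(U) = {γ} ∈ τ_X ✓.
  U = {p65, p66, p67}: f^{-1}(U) = {γ, δ, ε} ∈ τ_X ✓.
Found U = {p66} with f^{-1}(U) = {δ, ε} not in τ_X. Therefore f is NOT continuous.


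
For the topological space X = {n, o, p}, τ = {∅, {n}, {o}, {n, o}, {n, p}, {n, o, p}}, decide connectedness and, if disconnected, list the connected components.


(X, τ) is disconnected; components = [{o}, {n, p}].

Find clopen sets (U ∈ τ with X ∖ U ∈ τ):
  U = ∅, X ∖ U = {n, o, p} — both open, so U is clopen.
  U = {o}, X ∖ U = {n, p} — both open, so U is clopen.
  U = {n, p}, X ∖ U = {o} — both open, so U is clopen.
  U = {n, o, p}, X ∖ U = ∅ — both open, so U is clopen.
Nontrivial clopen(s) exist: e.g. {n, p}. So (X, τ) is disconnected.
Compute connected components by grouping points that agree on all clopens:
  component: {o}
  component: {n, p}


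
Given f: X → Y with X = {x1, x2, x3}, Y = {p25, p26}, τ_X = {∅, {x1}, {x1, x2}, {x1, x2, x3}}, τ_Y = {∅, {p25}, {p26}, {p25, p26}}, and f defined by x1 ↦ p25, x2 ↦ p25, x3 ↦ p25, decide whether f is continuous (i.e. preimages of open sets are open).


f IS continuous.

Compute f^{-1}(U) for each U ∈ τ_Y:
  U = ∅: f^{-1}(U) = ∅ ∈ τ_X ✓.
  U = {p25}: f^{-1}(U) = {x1, x2, x3} ∈ τ_X ✓.
  U = {p26}: f^{-1}(U) = ∅ ∈ τ_X ✓.
  U = {p25, p26}: f^{-1}(U) = {x1, x2, x3} ∈ τ_X ✓.
Every preimage lies in τ_X, so f IS continuous.


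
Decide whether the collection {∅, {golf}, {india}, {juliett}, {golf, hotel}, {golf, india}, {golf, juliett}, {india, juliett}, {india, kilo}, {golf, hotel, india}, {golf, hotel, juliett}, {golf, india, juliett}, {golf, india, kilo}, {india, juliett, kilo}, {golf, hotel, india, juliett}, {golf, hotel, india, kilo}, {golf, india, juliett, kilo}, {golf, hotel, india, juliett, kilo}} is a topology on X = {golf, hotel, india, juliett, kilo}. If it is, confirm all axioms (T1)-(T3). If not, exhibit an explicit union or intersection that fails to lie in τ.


τ IS a topology on X.

Axiom (T1): ∅ ∈ τ? Yes; X ∈ τ? Yes.
Axiom (T2/T3): check pairwise unions and intersections of members of τ.
All pairwise intersections and unions checked — each lies in τ. Therefore τ satisfies (T1), (T2), (T3): it IS a topology on X.


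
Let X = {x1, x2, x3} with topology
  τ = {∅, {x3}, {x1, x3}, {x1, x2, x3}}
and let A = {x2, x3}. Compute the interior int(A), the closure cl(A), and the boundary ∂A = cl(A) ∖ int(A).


int(A) = {x3}, cl(A) = {x1, x2, x3}, ∂A = {x1, x2}.

Closed sets in (X, τ) are complements of opens:
  closed(X, τ) = {∅, {x2}, {x1, x2}, {x1, x2, x3}}.
int(A) = ⋃ {U ∈ τ : U ⊆ A}. Opens contained in A: ∅, {x3}.
Taking the union of these: int(A) = {x3}.
cl(A) = ⋂ {C closed : A ⊆ C}. Closed sets containing A: {x1, x2, x3}.
Intersecting these: cl(A) = {x1, x2, x3}.
∂A = cl(A) ∖ int(A) = {x1, x2, x3} ∖ {x3} = {x1, x2}.


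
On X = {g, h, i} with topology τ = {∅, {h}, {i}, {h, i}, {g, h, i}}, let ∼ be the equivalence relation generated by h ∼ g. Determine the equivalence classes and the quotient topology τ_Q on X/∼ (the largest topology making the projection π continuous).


X/∼ = {[g=h], [i]}; |τ_Q| = 3.

Equivalence classes: [g=h], [i].
Quotient map π: X → X/∼ sends g ↦ [g=h], h ↦ [g=h], i ↦ [i].
For each subset V ⊆ X/∼, compute π^{-1}(V) ⊆ X and check whether π^{-1}(V) ∈ τ. V is open in τ_Q iff π^{-1}(V) ∈ τ.
  V = {}: π^{-1}(V) = ∅ ∈ τ ✓.
  V = {[g=h]}: π^{-1}(V) = {g, h} ∉ τ ✗.
  V = {[i]}: π^{-1}(V) = {i} ∈ τ ✓.
  V = {[g=h], [i]}: π^{-1}(V) = {g, h, i} ∈ τ ✓.
Open sets in the quotient: τ_Q = {{}, {[i]}, {[g=h], [i]}} (3 elements).


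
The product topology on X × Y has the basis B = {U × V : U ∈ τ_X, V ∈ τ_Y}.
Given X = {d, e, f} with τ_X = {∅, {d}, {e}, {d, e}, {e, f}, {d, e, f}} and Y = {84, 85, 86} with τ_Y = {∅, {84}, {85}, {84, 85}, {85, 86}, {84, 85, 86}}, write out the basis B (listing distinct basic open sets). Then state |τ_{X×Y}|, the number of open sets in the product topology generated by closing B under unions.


Basis B = {∅ × ∅, {d} × {84}, {d} × {85}, {e} × {84}, {e} × {85}, {d} × {84, 85}, {d, e} × {84}, {d} × {85, 86}, {d, e} × {85}, {e} × {84, 85}, {e, f} × {84}, {e} × {85, 86}, {e, f} × {85}, {d} × {84, 85, 86}, {d, e, f} × {84}, {d, e, f} × {85}, {e} × {84, 85, 86}, {d, e} × {84, 85}, {d, e} × {85, 86}, {e, f} × {84, 85}, {e, f} × {85, 86}, {d, e} × {84, 85, 86}, {d, e, f} × {84, 85}, {d, e, f} × {85, 86}, {e, f} × {84, 85, 86}, {d, e, f} × {84, 85, 86}}; |τ_{X×Y}| = 108.

Enumerate products U × V with U ∈ τ_X, V ∈ τ_Y (deduplicated):
  ∅ × ∅ = {} (∅)
  {d} × {84} = {(d,84)}
  {d} × {85} = {(d,85)}
  {e} × {84} = {(e,84)}
  {e} × {85} = {(e,85)}
  {d} × {84, 85} = {(d,84), (d,85)}
  {d, e} × {84} = {(d,84), (e,84)}
  {d} × {85, 86} = {(d,85), (d,86)}
  {d, e} × {85} = {(d,85), (e,85)}
  {e} × {84, 85} = {(e,84), (e,85)}
  {e, f} × {84} = {(e,84), (f,84)}
  {e} × {85, 86} = {(e,85), (e,86)}
  {e, f} × {85} = {(e,85), (f,85)}
  {d} × {84, 85, 86} = {(d,84), (d,85), (d,86)}
  {d, e, f} × {84} = {(d,84), (e,84), (f,84)}
  {d, e, f} × {85} = {(d,85), (e,85), (f,85)}
  {e} × {84, 85, 86} = {(e,84), (e,85), (e,86)}
  {d, e} × {84, 85} = {(d,84), (d,85), (e,84), (e,85)}
  {d, e} × {85, 86} = {(d,85), (d,86), (e,85), (e,86)}
  {e, f} × {84, 85} = {(e,84), (e,85), (f,84), (f,85)}
  {e, f} × {85, 86} = {(e,85), (e,86), (f,85), (f,86)}
  {d, e} × {84, 85, 86} = {(d,84), (d,85), (d,86), (e,84), (e,85), (e,86)}
  {d, e, f} × {84, 85} = {(d,84), (d,85), (e,84), (e,85), (f,84), (f,85)}
  {d, e, f} × {85, 86} = {(d,85), (d,86), (e,85), (e,86), (f,85), (f,86)}
  {e, f} × {84, 85, 86} = {(e,84), (e,85), (e,86), (f,84), (f,85), (f,86)}
  {d, e, f} × {84, 85, 86} = {(d,84), (d,85), (d,86), (e,84), (e,85), (e,86), (f,84), (f,85), (f,86)}
These 26 distinct sets form the basis B.
Close under arbitrary unions to get τ_{X×Y}; counting gives |τ_{X×Y}| = 108.


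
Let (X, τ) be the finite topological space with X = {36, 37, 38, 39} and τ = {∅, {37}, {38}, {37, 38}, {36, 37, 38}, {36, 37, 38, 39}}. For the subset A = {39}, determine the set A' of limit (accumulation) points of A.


A' = ∅

For each x ∈ X, list the open sets U ∈ τ with x ∈ U, then check whether U ∩ (A ∖ {x}) ≠ ∅ for every such U.
  x = 36: open {36, 37, 38} ∋ x has {36, 37, 38} ∩ (A ∖ {36}) = ∅, so x is NOT a limit point.
  x = 37: open {37} ∋ x has {37} ∩ (A ∖ {37}) = ∅, so x is NOT a limit point.
  x = 38: open {38} ∋ x has {38} ∩ (A ∖ {38}) = ∅, so x is NOT a limit point.
  x = 39: open {36, 37, 38, 39} ∋ x has {36, 37, 38, 39} ∩ (A ∖ {39}) = ∅, so x is NOT a limit point.
Collecting: A' = ∅.


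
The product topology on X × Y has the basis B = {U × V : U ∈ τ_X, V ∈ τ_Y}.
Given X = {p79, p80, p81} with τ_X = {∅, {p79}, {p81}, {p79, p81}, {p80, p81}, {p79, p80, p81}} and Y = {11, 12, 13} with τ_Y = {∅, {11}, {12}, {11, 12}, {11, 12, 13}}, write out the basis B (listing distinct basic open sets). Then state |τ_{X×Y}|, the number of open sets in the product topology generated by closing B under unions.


Basis B = {∅ × ∅, {p79} × {11}, {p79} × {12}, {p81} × {11}, {p81} × {12}, {p79} × {11, 12}, {p79, p81} × {11}, {p79, p81} × {12}, {p80, p81} × {11}, {p80, p81} × {12}, {p81} × {11, 12}, {p79} × {11, 12, 13}, {p79, p80, p81} × {11}, {p79, p80, p81} × {12}, {p81} × {11, 12, 13}, {p79, p81} × {11, 12}, {p80, p81} × {11, 12}, {p79, p81} × {11, 12, 13}, {p79, p80, p81} × {11, 12}, {p80, p81} × {11, 12, 13}, {p79, p80, p81} × {11, 12, 13}}; |τ_{X×Y}| = 70.

Enumerate products U × V with U ∈ τ_X, V ∈ τ_Y (deduplicated):
  ∅ × ∅ = {} (∅)
  {p79} × {11} = {(p79,11)}
  {p79} × {12} = {(p79,12)}
  {p81} × {11} = {(p81,11)}
  {p81} × {12} = {(p81,12)}
  {p79} × {11, 12} = {(p79,11), (p79,12)}
  {p79, p81} × {11} = {(p79,11), (p81,11)}
  {p79, p81} × {12} = {(p79,12), (p81,12)}
  {p80, p81} × {11} = {(p80,11), (p81,11)}
  {p80, p81} × {12} = {(p80,12), (p81,12)}
  {p81} × {11, 12} = {(p81,11), (p81,12)}
  {p79} × {11, 12, 13} = {(p79,11), (p79,12), (p79,13)}
  {p79, p80, p81} × {11} = {(p79,11), (p80,11), (p81,11)}
  {p79, p80, p81} × {12} = {(p79,12), (p80,12), (p81,12)}
  {p81} × {11, 12, 13} = {(p81,11), (p81,12), (p81,13)}
  {p79, p81} × {11, 12} = {(p79,11), (p79,12), (p81,11), (p81,12)}
  {p80, p81} × {11, 12} = {(p80,11), (p80,12), (p81,11), (p81,12)}
  {p79, p81} × {11, 12, 13} = {(p79,11), (p79,12), (p79,13), (p81,11), (p81,12), (p81,13)}
  {p79, p80, p81} × {11, 12} = {(p79,11), (p79,12), (p80,11), (p80,12), (p81,11), (p81,12)}
  {p80, p81} × {11, 12, 13} = {(p80,11), (p80,12), (p80,13), (p81,11), (p81,12), (p81,13)}
  {p79, p80, p81} × {11, 12, 13} = {(p79,11), (p79,12), (p79,13), (p80,11), (p80,12), (p80,13), (p81,11), (p81,12), (p81,13)}
These 21 distinct sets form the basis B.
Close under arbitrary unions to get τ_{X×Y}; counting gives |τ_{X×Y}| = 70.


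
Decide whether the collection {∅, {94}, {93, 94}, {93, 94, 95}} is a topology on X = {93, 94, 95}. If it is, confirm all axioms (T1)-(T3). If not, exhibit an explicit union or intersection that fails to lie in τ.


τ IS a topology on X.

Axiom (T1): ∅ ∈ τ? Yes; X ∈ τ? Yes.
Axiom (T2/T3): check pairwise unions and intersections of members of τ.
All pairwise intersections and unions checked — each lies in τ. Therefore τ satisfies (T1), (T2), (T3): it IS a topology on X.


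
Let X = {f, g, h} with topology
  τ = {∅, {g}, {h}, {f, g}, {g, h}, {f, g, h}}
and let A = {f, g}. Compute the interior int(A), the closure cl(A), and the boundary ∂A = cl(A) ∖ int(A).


int(A) = {f, g}, cl(A) = {f, g}, ∂A = ∅.

Closed sets in (X, τ) are complements of opens:
  closed(X, τ) = {∅, {f}, {h}, {f, g}, {f, h}, {f, g, h}}.
int(A) = ⋃ {U ∈ τ : U ⊆ A}. Opens contained in A: ∅, {g}, {f, g}.
Taking the union of these: int(A) = {f, g}.
cl(A) = ⋂ {C closed : A ⊆ C}. Closed sets containing A: {f, g}, {f, g, h}.
Intersecting these: cl(A) = {f, g}.
∂A = cl(A) ∖ int(A) = {f, g} ∖ {f, g} = ∅.


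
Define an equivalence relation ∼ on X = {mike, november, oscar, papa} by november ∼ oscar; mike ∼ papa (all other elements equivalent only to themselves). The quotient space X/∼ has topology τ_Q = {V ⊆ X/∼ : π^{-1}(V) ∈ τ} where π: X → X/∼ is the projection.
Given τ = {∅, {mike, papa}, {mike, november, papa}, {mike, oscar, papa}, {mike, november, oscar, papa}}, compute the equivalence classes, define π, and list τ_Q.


X/∼ = {[mike=papa], [november=oscar]}; |τ_Q| = 3.

Equivalence classes: [mike=papa], [november=oscar].
Quotient map π: X → X/∼ sends mike ↦ [mike=papa], november ↦ [november=oscar], oscar ↦ [november=oscar], papa ↦ [mike=papa].
For each subset V ⊆ X/∼, compute π^{-1}(V) ⊆ X and check whether π^{-1}(V) ∈ τ. V is open in τ_Q iff π^{-1}(V) ∈ τ.
  V = {}: π^{-1}(V) = ∅ ∈ τ ✓.
  V = {[mike=papa]}: π^{-1}(V) = {mike, papa} ∈ τ ✓.
  V = {[november=oscar]}: π^{-1}(V) = {november, oscar} ∉ τ ✗.
  V = {[mike=papa], [november=oscar]}: π^{-1}(V) = {mike, november, oscar, papa} ∈ τ ✓.
Open sets in the quotient: τ_Q = {{}, {[mike=papa]}, {[mike=papa], [november=oscar]}} (3 elements).


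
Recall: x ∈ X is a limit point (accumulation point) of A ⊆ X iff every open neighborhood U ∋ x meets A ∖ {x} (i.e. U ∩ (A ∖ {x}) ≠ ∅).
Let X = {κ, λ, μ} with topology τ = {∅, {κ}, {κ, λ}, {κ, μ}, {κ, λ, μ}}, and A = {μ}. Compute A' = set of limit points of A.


A' = ∅

For each x ∈ X, list the open sets U ∈ τ with x ∈ U, then check whether U ∩ (A ∖ {x}) ≠ ∅ for every such U.
  x = κ: open {κ} ∋ x has {κ} ∩ (A ∖ {κ}) = ∅, so x is NOT a limit point.
  x = λ: open {κ, λ} ∋ x has {κ, λ} ∩ (A ∖ {λ}) = ∅, so x is NOT a limit point.
  x = μ: open {κ, μ} ∋ x has {κ, μ} ∩ (A ∖ {μ}) = ∅, so x is NOT a limit point.
Collecting: A' = ∅.


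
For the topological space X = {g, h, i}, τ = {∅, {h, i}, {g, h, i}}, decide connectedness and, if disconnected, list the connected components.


(X, τ) is connected.

Find clopen sets (U ∈ τ with X ∖ U ∈ τ):
  U = ∅, X ∖ U = {g, h, i} — both open, so U is clopen.
  U = {g, h, i}, X ∖ U = ∅ — both open, so U is clopen.
Only trivial clopens (∅ and X) exist, so (X, τ) is connected.
Compute connected components by grouping points that agree on all clopens:
  component: {g, h, i}


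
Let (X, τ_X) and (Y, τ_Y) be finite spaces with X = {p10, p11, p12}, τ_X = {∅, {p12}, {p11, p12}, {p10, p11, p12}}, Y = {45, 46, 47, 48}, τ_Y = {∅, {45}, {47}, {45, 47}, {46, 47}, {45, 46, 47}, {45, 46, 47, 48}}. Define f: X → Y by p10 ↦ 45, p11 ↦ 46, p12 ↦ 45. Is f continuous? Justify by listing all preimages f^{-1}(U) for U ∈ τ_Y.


f is NOT continuous.

Compute f^{-1}(U) for each U ∈ τ_Y:
  U = ∅: f^{-1}(U) = ∅ ∈ τ_X ✓.
  U = {45}: f^{-1}(U) = {p10, p12} ∉ τ_X ✗.
  U = {47}: f^{-1}(U) = ∅ ∈ τ_X ✓.
  U = {45, 47}: f^{-1}(U) = {p10, p12} ∉ τ_X ✗.
  U = {46, 47}: f^{-1}(U) = {p11} ∉ τ_X ✗.
  U = {45, 46, 47}: f^{-1}(U) = {p10, p11, p12} ∈ τ_X ✓.
  U = {45, 46, 47, 48}: f^{-1}(U) = {p10, p11, p12} ∈ τ_X ✓.
Found U = {45} with f^{-1}(U) = {p10, p12} not in τ_X. Therefore f is NOT continuous.


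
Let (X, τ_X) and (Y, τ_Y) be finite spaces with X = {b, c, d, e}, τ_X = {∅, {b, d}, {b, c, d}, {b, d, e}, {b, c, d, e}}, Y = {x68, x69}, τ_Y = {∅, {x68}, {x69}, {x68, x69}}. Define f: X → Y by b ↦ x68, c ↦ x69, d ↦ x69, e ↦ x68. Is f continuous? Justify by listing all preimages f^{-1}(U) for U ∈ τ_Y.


f is NOT continuous.

Compute f^{-1}(U) for each U ∈ τ_Y:
  U = ∅: f^{-1}(U) = ∅ ∈ τ_X ✓.
  U = {x68}: f^{-1}(U) = {b, e} ∉ τ_X ✗.
  U = {x69}: f^{-1}(U) = {c, d} ∉ τ_X ✗.
  U = {x68, x69}: f^{-1}(U) = {b, c, d, e} ∈ τ_X ✓.
Found U = {x68} with f^{-1}(U) = {b, e} not in τ_X. Therefore f is NOT continuous.


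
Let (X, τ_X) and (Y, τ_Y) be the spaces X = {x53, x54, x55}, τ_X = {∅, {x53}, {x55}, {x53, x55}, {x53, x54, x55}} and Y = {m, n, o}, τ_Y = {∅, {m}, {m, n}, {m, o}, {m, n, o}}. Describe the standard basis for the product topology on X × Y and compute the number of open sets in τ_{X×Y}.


Basis B = {∅ × ∅, {x53} × {m}, {x55} × {m}, {x53} × {m, n}, {x53} × {m, o}, {x53, x55} × {m}, {x55} × {m, n}, {x55} × {m, o}, {x53} × {m, n, o}, {x53, x54, x55} × {m}, {x55} × {m, n, o}, {x53, x55} × {m, n}, {x53, x55} × {m, o}, {x53, x55} × {m, n, o}, {x53, x54, x55} × {m, n}, {x53, x54, x55} × {m, o}, {x53, x54, x55} × {m, n, o}}; |τ_{X×Y}| = 50.

Enumerate products U × V with U ∈ τ_X, V ∈ τ_Y (deduplicated):
  ∅ × ∅ = {} (∅)
  {x53} × {m} = {(x53,m)}
  {x55} × {m} = {(x55,m)}
  {x53} × {m, n} = {(x53,m), (x53,n)}
  {x53} × {m, o} = {(x53,m), (x53,o)}
  {x53, x55} × {m} = {(x53,m), (x55,m)}
  {x55} × {m, n} = {(x55,m), (x55,n)}
  {x55} × {m, o} = {(x55,m), (x55,o)}
  {x53} × {m, n, o} = {(x53,m), (x53,n), (x53,o)}
  {x53, x54, x55} × {m} = {(x53,m), (x54,m), (x55,m)}
  {x55} × {m, n, o} = {(x55,m), (x55,n), (x55,o)}
  {x53, x55} × {m, n} = {(x53,m), (x53,n), (x55,m), (x55,n)}
  {x53, x55} × {m, o} = {(x53,m), (x53,o), (x55,m), (x55,o)}
  {x53, x55} × {m, n, o} = {(x53,m), (x53,n), (x53,o), (x55,m), (x55,n), (x55,o)}
  {x53, x54, x55} × {m, n} = {(x53,m), (x53,n), (x54,m), (x54,n), (x55,m), (x55,n)}
  {x53, x54, x55} × {m, o} = {(x53,m), (x53,o), (x54,m), (x54,o), (x55,m), (x55,o)}
  {x53, x54, x55} × {m, n, o} = {(x53,m), (x53,n), (x53,o), (x54,m), (x54,n), (x54,o), (x55,m), (x55,n), (x55,o)}
These 17 distinct sets form the basis B.
Close under arbitrary unions to get τ_{X×Y}; counting gives |τ_{X×Y}| = 50.


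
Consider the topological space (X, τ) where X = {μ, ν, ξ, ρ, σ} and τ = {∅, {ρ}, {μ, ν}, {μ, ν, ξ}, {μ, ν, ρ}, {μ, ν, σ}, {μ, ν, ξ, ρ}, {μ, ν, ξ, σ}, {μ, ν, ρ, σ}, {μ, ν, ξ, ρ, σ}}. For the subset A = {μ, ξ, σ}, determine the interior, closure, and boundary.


int(A) = ∅, cl(A) = {μ, ν, ξ, σ}, ∂A = {μ, ν, ξ, σ}.

Closed sets in (X, τ) are complements of opens:
  closed(X, τ) = {∅, {ξ}, {ρ}, {σ}, {ξ, ρ}, {ξ, σ}, {ρ, σ}, {ξ, ρ, σ}, {μ, ν, ξ, σ}, {μ, ν, ξ, ρ, σ}}.
int(A) = ⋃ {U ∈ τ : U ⊆ A}. Opens contained in A: ∅.
Taking the union of these: int(A) = ∅.
cl(A) = ⋂ {C closed : A ⊆ C}. Closed sets containing A: {μ, ν, ξ, σ}, {μ, ν, ξ, ρ, σ}.
Intersecting these: cl(A) = {μ, ν, ξ, σ}.
∂A = cl(A) ∖ int(A) = {μ, ν, ξ, σ} ∖ ∅ = {μ, ν, ξ, σ}.


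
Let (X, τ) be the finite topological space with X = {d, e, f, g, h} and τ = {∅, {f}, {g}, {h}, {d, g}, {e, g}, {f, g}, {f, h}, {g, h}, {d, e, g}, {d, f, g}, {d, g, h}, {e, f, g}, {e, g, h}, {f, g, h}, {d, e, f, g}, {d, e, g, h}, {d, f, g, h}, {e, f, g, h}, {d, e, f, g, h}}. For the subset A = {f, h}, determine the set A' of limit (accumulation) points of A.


A' = ∅

For each x ∈ X, list the open sets U ∈ τ with x ∈ U, then check whether U ∩ (A ∖ {x}) ≠ ∅ for every such U.
  x = d: open {d, g} ∋ x has {d, g} ∩ (A ∖ {d}) = ∅, so x is NOT a limit point.
  x = e: open {e, g} ∋ x has {e, g} ∩ (A ∖ {e}) = ∅, so x is NOT a limit point.
  x = f: open {f} ∋ x has {f} ∩ (A ∖ {f}) = ∅, so x is NOT a limit point.
  x = g: open {g} ∋ x has {g} ∩ (A ∖ {g}) = ∅, so x is NOT a limit point.
  x = h: open {h} ∋ x has {h} ∩ (A ∖ {h}) = ∅, so x is NOT a limit point.
Collecting: A' = ∅.


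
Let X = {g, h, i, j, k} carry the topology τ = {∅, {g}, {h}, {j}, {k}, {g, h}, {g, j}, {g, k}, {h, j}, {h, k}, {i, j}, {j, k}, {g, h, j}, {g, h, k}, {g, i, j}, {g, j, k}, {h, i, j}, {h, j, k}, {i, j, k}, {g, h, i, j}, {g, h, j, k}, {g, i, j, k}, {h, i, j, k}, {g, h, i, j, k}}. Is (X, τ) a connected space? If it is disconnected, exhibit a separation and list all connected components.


(X, τ) is disconnected; components = [{g}, {h}, {k}, {i, j}].

Find clopen sets (U ∈ τ with X ∖ U ∈ τ):
  U = ∅, X ∖ U = {g, h, i, j, k} — both open, so U is clopen.
  U = {g}, X ∖ U = {h, i, j, k} — both open, so U is clopen.
  U = {h}, X ∖ U = {g, i, j, k} — both open, so U is clopen.
  U = {k}, X ∖ U = {g, h, i, j} — both open, so U is clopen.
  U = {g, h}, X ∖ U = {i, j, k} — both open, so U is clopen.
  U = {g, k}, X ∖ U = {h, i, j} — both open, so U is clopen.
  U = {h, k}, X ∖ U = {g, i, j} — both open, so U is clopen.
  U = {i, j}, X ∖ U = {g, h, k} — both open, so U is clopen.
  U = {g, h, k}, X ∖ U = {i, j} — both open, so U is clopen.
  U = {g, i, j}, X ∖ U = {h, k} — both open, so U is clopen.
  U = {h, i, j}, X ∖ U = {g, k} — both open, so U is clopen.
  U = {i, j, k}, X ∖ U = {g, h} — both open, so U is clopen.
  U = {g, h, i, j}, X ∖ U = {k} — both open, so U is clopen.
  U = {g, i, j, k}, X ∖ U = {h} — both open, so U is clopen.
  U = {h, i, j, k}, X ∖ U = {g} — both open, so U is clopen.
  U = {g, h, i, j, k}, X ∖ U = ∅ — both open, so U is clopen.
Nontrivial clopen(s) exist: e.g. {h, i, j}. So (X, τ) is disconnected.
Compute connected components by grouping points that agree on all clopens:
  component: {g}
  component: {h}
  component: {k}
  component: {i, j}


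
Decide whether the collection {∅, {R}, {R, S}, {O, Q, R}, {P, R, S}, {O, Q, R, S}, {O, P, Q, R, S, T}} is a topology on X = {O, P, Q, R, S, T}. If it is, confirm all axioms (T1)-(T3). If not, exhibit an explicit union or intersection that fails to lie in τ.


τ is NOT a topology on X.

Axiom (T1): ∅ ∈ τ? Yes; X ∈ τ? Yes.
Axiom (T2/T3): check pairwise unions and intersections of members of τ.
Counterexample for (T2): {O, Q, R} ∪ {P, R, S} = {O, P, Q, R, S} ∉ τ. Therefore τ is NOT a topology.


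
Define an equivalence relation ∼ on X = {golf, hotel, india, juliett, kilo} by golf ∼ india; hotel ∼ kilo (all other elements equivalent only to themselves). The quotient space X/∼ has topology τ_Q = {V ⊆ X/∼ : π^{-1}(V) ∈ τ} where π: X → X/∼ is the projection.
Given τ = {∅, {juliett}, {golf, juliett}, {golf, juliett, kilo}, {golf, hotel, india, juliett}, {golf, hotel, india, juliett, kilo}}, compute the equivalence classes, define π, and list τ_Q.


X/∼ = {[golf=india], [hotel=kilo], [juliett]}; |τ_Q| = 3.

Equivalence classes: [golf=india], [hotel=kilo], [juliett].
Quotient map π: X → X/∼ sends golf ↦ [golf=india], hotel ↦ [hotel=kilo], india ↦ [golf=india], juliett ↦ [juliett], kilo ↦ [hotel=kilo].
For each subset V ⊆ X/∼, compute π^{-1}(V) ⊆ X and check whether π^{-1}(V) ∈ τ. V is open in τ_Q iff π^{-1}(V) ∈ τ.
  V = {}: π^{-1}(V) = ∅ ∈ τ ✓.
  V = {[golf=india]}: π^{-1}(V) = {golf, india} ∉ τ ✗.
  V = {[hotel=kilo]}: π^{-1}(V) = {hotel, kilo} ∉ τ ✗.
  V = {[golf=india], [hotel=kilo]}: π^{-1}(V) = {golf, hotel, india, kilo} ∉ τ ✗.
  V = {[juliett]}: π^{-1}(V) = {juliett} ∈ τ ✓.
  V = {[golf=india], [juliett]}: π^{-1}(V) = {golf, india, juliett} ∉ τ ✗.
  V = {[hotel=kilo], [juliett]}: π^{-1}(V) = {hotel, juliett, kilo} ∉ τ ✗.
  V = {[golf=india], [hotel=kilo], [juliett]}: π^{-1}(V) = {golf, hotel, india, juliett, kilo} ∈ τ ✓.
Open sets in the quotient: τ_Q = {{}, {[juliett]}, {[golf=india], [hotel=kilo], [juliett]}} (3 elements).


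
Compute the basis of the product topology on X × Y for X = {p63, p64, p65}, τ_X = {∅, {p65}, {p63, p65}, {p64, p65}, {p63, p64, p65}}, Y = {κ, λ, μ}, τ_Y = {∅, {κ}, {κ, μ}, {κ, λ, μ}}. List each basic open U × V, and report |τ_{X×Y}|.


Basis B = {∅ × ∅, {p65} × {κ}, {p63, p65} × {κ}, {p64, p65} × {κ}, {p65} × {κ, μ}, {p63, p64, p65} × {κ}, {p65} × {κ, λ, μ}, {p63, p65} × {κ, μ}, {p64, p65} × {κ, μ}, {p63, p65} × {κ, λ, μ}, {p63, p64, p65} × {κ, μ}, {p64, p65} × {κ, λ, μ}, {p63, p64, p65} × {κ, λ, μ}}; |τ_{X×Y}| = 30.

Enumerate products U × V with U ∈ τ_X, V ∈ τ_Y (deduplicated):
  ∅ × ∅ = {} (∅)
  {p65} × {κ} = {(p65,κ)}
  {p63, p65} × {κ} = {(p63,κ), (p65,κ)}
  {p64, p65} × {κ} = {(p64,κ), (p65,κ)}
  {p65} × {κ, μ} = {(p65,κ), (p65,μ)}
  {p63, p64, p65} × {κ} = {(p63,κ), (p64,κ), (p65,κ)}
  {p65} × {κ, λ, μ} = {(p65,κ), (p65,λ), (p65,μ)}
  {p63, p65} × {κ, μ} = {(p63,κ), (p63,μ), (p65,κ), (p65,μ)}
  {p64, p65} × {κ, μ} = {(p64,κ), (p64,μ), (p65,κ), (p65,μ)}
  {p63, p65} × {κ, λ, μ} = {(p63,κ), (p63,λ), (p63,μ), (p65,κ), (p65,λ), (p65,μ)}
  {p63, p64, p65} × {κ, μ} = {(p63,κ), (p63,μ), (p64,κ), (p64,μ), (p65,κ), (p65,μ)}
  {p64, p65} × {κ, λ, μ} = {(p64,κ), (p64,λ), (p64,μ), (p65,κ), (p65,λ), (p65,μ)}
  {p63, p64, p65} × {κ, λ, μ} = {(p63,κ), (p63,λ), (p63,μ), (p64,κ), (p64,λ), (p64,μ), (p65,κ), (p65,λ), (p65,μ)}
These 13 distinct sets form the basis B.
Close under arbitrary unions to get τ_{X×Y}; counting gives |τ_{X×Y}| = 30.


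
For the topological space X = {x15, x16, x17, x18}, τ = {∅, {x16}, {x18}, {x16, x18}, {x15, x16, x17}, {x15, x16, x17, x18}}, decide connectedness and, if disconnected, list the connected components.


(X, τ) is disconnected; components = [{x18}, {x15, x16, x17}].

Find clopen sets (U ∈ τ with X ∖ U ∈ τ):
  U = ∅, X ∖ U = {x15, x16, x17, x18} — both open, so U is clopen.
  U = {x18}, X ∖ U = {x15, x16, x17} — both open, so U is clopen.
  U = {x15, x16, x17}, X ∖ U = {x18} — both open, so U is clopen.
  U = {x15, x16, x17, x18}, X ∖ U = ∅ — both open, so U is clopen.
Nontrivial clopen(s) exist: e.g. {x18}. So (X, τ) is disconnected.
Compute connected components by grouping points that agree on all clopens:
  component: {x18}
  component: {x15, x16, x17}


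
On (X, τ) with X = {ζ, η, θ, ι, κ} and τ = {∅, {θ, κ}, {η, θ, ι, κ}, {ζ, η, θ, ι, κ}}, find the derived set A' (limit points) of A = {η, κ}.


A' = {ζ, η, θ, ι}

For each x ∈ X, list the open sets U ∈ τ with x ∈ U, then check whether U ∩ (A ∖ {x}) ≠ ∅ for every such U.
  x = ζ: opens ∋ x are {ζ, η, θ, ι, κ}; each meets A ∖ {ζ}, so x IS a limit point.
  x = η: opens ∋ x are {η, θ, ι, κ}, {ζ, η, θ, ι, κ}; each meets A ∖ {η}, so x IS a limit point.
  x = θ: opens ∋ x are {θ, κ}, {η, θ, ι, κ}, {ζ, η, θ, ι, κ}; each meets A ∖ {θ}, so x IS a limit point.
  x = ι: opens ∋ x are {η, θ, ι, κ}, {ζ, η, θ, ι, κ}; each meets A ∖ {ι}, so x IS a limit point.
  x = κ: open {θ, κ} ∋ x has {θ, κ} ∩ (A ∖ {κ}) = ∅, so x is NOT a limit point.
Collecting: A' = {ζ, η, θ, ι}.


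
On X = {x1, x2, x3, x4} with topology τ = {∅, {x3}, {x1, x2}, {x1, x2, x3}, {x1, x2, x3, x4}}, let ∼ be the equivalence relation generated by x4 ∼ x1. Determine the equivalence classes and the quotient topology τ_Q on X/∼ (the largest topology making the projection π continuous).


X/∼ = {[x1=x4], [x2], [x3]}; |τ_Q| = 3.

Equivalence classes: [x1=x4], [x2], [x3].
Quotient map π: X → X/∼ sends x1 ↦ [x1=x4], x2 ↦ [x2], x3 ↦ [x3], x4 ↦ [x1=x4].
For each subset V ⊆ X/∼, compute π^{-1}(V) ⊆ X and check whether π^{-1}(V) ∈ τ. V is open in τ_Q iff π^{-1}(V) ∈ τ.
  V = {}: π^{-1}(V) = ∅ ∈ τ ✓.
  V = {[x1=x4]}: π^{-1}(V) = {x1, x4} ∉ τ ✗.
  V = {[x2]}: π^{-1}(V) = {x2} ∉ τ ✗.
  V = {[x1=x4], [x2]}: π^{-1}(V) = {x1, x2, x4} ∉ τ ✗.
  V = {[x3]}: π^{-1}(V) = {x3} ∈ τ ✓.
  V = {[x1=x4], [x3]}: π^{-1}(V) = {x1, x3, x4} ∉ τ ✗.
  V = {[x2], [x3]}: π^{-1}(V) = {x2, x3} ∉ τ ✗.
  V = {[x1=x4], [x2], [x3]}: π^{-1}(V) = {x1, x2, x3, x4} ∈ τ ✓.
Open sets in the quotient: τ_Q = {{}, {[x3]}, {[x1=x4], [x2], [x3]}} (3 elements).


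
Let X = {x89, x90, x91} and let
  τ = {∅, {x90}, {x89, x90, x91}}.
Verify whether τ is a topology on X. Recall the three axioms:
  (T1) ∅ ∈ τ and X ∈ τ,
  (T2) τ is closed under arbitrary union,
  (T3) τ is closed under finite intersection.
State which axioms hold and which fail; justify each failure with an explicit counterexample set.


τ IS a topology on X.

Axiom (T1): ∅ ∈ τ? Yes; X ∈ τ? Yes.
Axiom (T2/T3): check pairwise unions and intersections of members of τ.
All pairwise intersections and unions checked — each lies in τ. Therefore τ satisfies (T1), (T2), (T3): it IS a topology on X.


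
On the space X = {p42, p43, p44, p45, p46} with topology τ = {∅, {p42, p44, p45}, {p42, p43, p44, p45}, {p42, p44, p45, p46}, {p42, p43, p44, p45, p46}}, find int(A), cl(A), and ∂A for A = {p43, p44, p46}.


int(A) = ∅, cl(A) = {p42, p43, p44, p45, p46}, ∂A = {p42, p43, p44, p45, p46}.

Closed sets in (X, τ) are complements of opens:
  closed(X, τ) = {∅, {p43}, {p46}, {p43, p46}, {p42, p43, p44, p45, p46}}.
int(A) = ⋃ {U ∈ τ : U ⊆ A}. Opens contained in A: ∅.
Taking the union of these: int(A) = ∅.
cl(A) = ⋂ {C closed : A ⊆ C}. Closed sets containing A: {p42, p43, p44, p45, p46}.
Intersecting these: cl(A) = {p42, p43, p44, p45, p46}.
∂A = cl(A) ∖ int(A) = {p42, p43, p44, p45, p46} ∖ ∅ = {p42, p43, p44, p45, p46}.


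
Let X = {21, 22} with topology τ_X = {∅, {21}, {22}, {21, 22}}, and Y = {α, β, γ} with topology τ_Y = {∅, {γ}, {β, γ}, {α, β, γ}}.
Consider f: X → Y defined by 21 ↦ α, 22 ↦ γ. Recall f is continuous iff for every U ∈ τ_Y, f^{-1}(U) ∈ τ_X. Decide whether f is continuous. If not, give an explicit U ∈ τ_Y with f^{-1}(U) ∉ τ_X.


f IS continuous.

Compute f^{-1}(U) for each U ∈ τ_Y:
  U = ∅: f^{-1}(U) = ∅ ∈ τ_X ✓.
  U = {γ}: f^{-1}(U) = {22} ∈ τ_X ✓.
  U = {β, γ}: f^{-1}(U) = {22} ∈ τ_X ✓.
  U = {α, β, γ}: f^{-1}(U) = {21, 22} ∈ τ_X ✓.
Every preimage lies in τ_X, so f IS continuous.


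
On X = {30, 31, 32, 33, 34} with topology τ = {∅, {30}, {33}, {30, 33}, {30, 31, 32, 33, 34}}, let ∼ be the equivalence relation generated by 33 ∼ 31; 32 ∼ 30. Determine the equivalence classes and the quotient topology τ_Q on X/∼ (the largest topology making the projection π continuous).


X/∼ = {[30=32], [31=33], [34]}; |τ_Q| = 2.

Equivalence classes: [30=32], [31=33], [34].
Quotient map π: X → X/∼ sends 30 ↦ [30=32], 31 ↦ [31=33], 32 ↦ [30=32], 33 ↦ [31=33], 34 ↦ [34].
For each subset V ⊆ X/∼, compute π^{-1}(V) ⊆ X and check whether π^{-1}(V) ∈ τ. V is open in τ_Q iff π^{-1}(V) ∈ τ.
  V = {}: π^{-1}(V) = ∅ ∈ τ ✓.
  V = {[30=32]}: π^{-1}(V) = {30, 32} ∉ τ ✗.
  V = {[31=33]}: π^{-1}(V) = {31, 33} ∉ τ ✗.
  V = {[30=32], [31=33]}: π^{-1}(V) = {30, 31, 32, 33} ∉ τ ✗.
  V = {[34]}: π^{-1}(V) = {34} ∉ τ ✗.
  V = {[30=32], [34]}: π^{-1}(V) = {30, 32, 34} ∉ τ ✗.
  V = {[31=33], [34]}: π^{-1}(V) = {31, 33, 34} ∉ τ ✗.
  V = {[30=32], [31=33], [34]}: π^{-1}(V) = {30, 31, 32, 33, 34} ∈ τ ✓.
Open sets in the quotient: τ_Q = {{}, {[30=32], [31=33], [34]}} (2 elements).


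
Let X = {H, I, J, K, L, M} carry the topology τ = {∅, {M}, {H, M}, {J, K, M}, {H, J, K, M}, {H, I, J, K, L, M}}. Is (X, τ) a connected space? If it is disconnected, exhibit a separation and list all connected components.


(X, τ) is connected.

Find clopen sets (U ∈ τ with X ∖ U ∈ τ):
  U = ∅, X ∖ U = {H, I, J, K, L, M} — both open, so U is clopen.
  U = {H, I, J, K, L, M}, X ∖ U = ∅ — both open, so U is clopen.
Only trivial clopens (∅ and X) exist, so (X, τ) is connected.
Compute connected components by grouping points that agree on all clopens:
  component: {H, I, J, K, L, M}


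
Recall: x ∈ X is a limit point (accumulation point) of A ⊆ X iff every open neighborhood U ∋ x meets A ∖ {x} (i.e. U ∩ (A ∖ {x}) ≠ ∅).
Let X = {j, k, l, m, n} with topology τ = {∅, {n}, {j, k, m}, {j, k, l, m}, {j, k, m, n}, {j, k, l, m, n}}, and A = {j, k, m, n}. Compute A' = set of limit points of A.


A' = {j, k, l, m}

For each x ∈ X, list the open sets U ∈ τ with x ∈ U, then check whether U ∩ (A ∖ {x}) ≠ ∅ for every such U.
  x = j: opens ∋ x are {j, k, m}, {j, k, l, m}, {j, k, m, n}, {j, k, l, m, n}; each meets A ∖ {j}, so x IS a limit point.
  x = k: opens ∋ x are {j, k, m}, {j, k, l, m}, {j, k, m, n}, {j, k, l, m, n}; each meets A ∖ {k}, so x IS a limit point.
  x = l: opens ∋ x are {j, k, l, m}, {j, k, l, m, n}; each meets A ∖ {l}, so x IS a limit point.
  x = m: opens ∋ x are {j, k, m}, {j, k, l, m}, {j, k, m, n}, {j, k, l, m, n}; each meets A ∖ {m}, so x IS a limit point.
  x = n: open {n} ∋ x has {n} ∩ (A ∖ {n}) = ∅, so x is NOT a limit point.
Collecting: A' = {j, k, l, m}.


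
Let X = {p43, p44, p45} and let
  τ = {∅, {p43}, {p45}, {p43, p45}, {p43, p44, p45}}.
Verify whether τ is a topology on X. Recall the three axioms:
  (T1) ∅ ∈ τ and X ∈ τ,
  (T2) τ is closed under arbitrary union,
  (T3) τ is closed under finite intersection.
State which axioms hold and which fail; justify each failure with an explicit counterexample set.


τ IS a topology on X.

Axiom (T1): ∅ ∈ τ? Yes; X ∈ τ? Yes.
Axiom (T2/T3): check pairwise unions and intersections of members of τ.
All pairwise intersections and unions checked — each lies in τ. Therefore τ satisfies (T1), (T2), (T3): it IS a topology on X.


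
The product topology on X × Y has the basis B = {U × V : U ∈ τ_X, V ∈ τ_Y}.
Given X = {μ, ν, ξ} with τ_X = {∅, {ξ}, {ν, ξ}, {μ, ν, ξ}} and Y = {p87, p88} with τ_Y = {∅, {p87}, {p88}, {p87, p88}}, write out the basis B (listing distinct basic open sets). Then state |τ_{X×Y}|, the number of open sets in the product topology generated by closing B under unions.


Basis B = {∅ × ∅, {ξ} × {p87}, {ξ} × {p88}, {ν, ξ} × {p87}, {ν, ξ} × {p88}, {ξ} × {p87, p88}, {μ, ν, ξ} × {p87}, {μ, ν, ξ} × {p88}, {ν, ξ} × {p87, p88}, {μ, ν, ξ} × {p87, p88}}; |τ_{X×Y}| = 16.

Enumerate products U × V with U ∈ τ_X, V ∈ τ_Y (deduplicated):
  ∅ × ∅ = {} (∅)
  {ξ} × {p87} = {(ξ,p87)}
  {ξ} × {p88} = {(ξ,p88)}
  {ν, ξ} × {p87} = {(ν,p87), (ξ,p87)}
  {ν, ξ} × {p88} = {(ν,p88), (ξ,p88)}
  {ξ} × {p87, p88} = {(ξ,p87), (ξ,p88)}
  {μ, ν, ξ} × {p87} = {(μ,p87), (ν,p87), (ξ,p87)}
  {μ, ν, ξ} × {p88} = {(μ,p88), (ν,p88), (ξ,p88)}
  {ν, ξ} × {p87, p88} = {(ν,p87), (ν,p88), (ξ,p87), (ξ,p88)}
  {μ, ν, ξ} × {p87, p88} = {(μ,p87), (μ,p88), (ν,p87), (ν,p88), (ξ,p87), (ξ,p88)}
These 10 distinct sets form the basis B.
Close under arbitrary unions to get τ_{X×Y}; counting gives |τ_{X×Y}| = 16.


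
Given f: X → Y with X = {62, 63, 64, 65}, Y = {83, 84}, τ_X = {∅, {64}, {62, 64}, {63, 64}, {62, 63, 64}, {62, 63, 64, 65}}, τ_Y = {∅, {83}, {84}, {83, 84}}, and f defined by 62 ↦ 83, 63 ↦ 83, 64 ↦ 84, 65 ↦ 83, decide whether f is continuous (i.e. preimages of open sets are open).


f is NOT continuous.

Compute f^{-1}(U) for each U ∈ τ_Y:
  U = ∅: f^{-1}(U) = ∅ ∈ τ_X ✓.
  U = {83}: f^{-1}(U) = {62, 63, 65} ∉ τ_X ✗.
  U = {84}: f^{-1}(U) = {64} ∈ τ_X ✓.
  U = {83, 84}: f^{-1}(U) = {62, 63, 64, 65} ∈ τ_X ✓.
Found U = {83} with f^{-1}(U) = {62, 63, 65} not in τ_X. Therefore f is NOT continuous.


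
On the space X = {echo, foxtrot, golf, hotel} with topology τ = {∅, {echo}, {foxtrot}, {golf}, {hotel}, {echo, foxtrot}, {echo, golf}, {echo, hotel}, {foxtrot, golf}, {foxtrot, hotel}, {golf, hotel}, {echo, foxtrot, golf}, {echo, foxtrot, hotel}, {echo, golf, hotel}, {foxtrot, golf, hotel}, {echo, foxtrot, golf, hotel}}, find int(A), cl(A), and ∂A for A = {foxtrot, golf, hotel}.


int(A) = {foxtrot, golf, hotel}, cl(A) = {foxtrot, golf, hotel}, ∂A = ∅.

Closed sets in (X, τ) are complements of opens:
  closed(X, τ) = {∅, {echo}, {foxtrot}, {golf}, {hotel}, {echo, foxtrot}, {echo, golf}, {echo, hotel}, {foxtrot, golf}, {foxtrot, hotel}, {golf, hotel}, {echo, foxtrot, golf}, {echo, foxtrot, hotel}, {echo, golf, hotel}, {foxtrot, golf, hotel}, {echo, foxtrot, golf, hotel}}.
int(A) = ⋃ {U ∈ τ : U ⊆ A}. Opens contained in A: ∅, {foxtrot}, {golf}, {hotel}, {foxtrot, golf}, {foxtrot, hotel}, {golf, hotel}, {foxtrot, golf, hotel}.
Taking the union of these: int(A) = {foxtrot, golf, hotel}.
cl(A) = ⋂ {C closed : A ⊆ C}. Closed sets containing A: {foxtrot, golf, hotel}, {echo, foxtrot, golf, hotel}.
Intersecting these: cl(A) = {foxtrot, golf, hotel}.
∂A = cl(A) ∖ int(A) = {foxtrot, golf, hotel} ∖ {foxtrot, golf, hotel} = ∅.


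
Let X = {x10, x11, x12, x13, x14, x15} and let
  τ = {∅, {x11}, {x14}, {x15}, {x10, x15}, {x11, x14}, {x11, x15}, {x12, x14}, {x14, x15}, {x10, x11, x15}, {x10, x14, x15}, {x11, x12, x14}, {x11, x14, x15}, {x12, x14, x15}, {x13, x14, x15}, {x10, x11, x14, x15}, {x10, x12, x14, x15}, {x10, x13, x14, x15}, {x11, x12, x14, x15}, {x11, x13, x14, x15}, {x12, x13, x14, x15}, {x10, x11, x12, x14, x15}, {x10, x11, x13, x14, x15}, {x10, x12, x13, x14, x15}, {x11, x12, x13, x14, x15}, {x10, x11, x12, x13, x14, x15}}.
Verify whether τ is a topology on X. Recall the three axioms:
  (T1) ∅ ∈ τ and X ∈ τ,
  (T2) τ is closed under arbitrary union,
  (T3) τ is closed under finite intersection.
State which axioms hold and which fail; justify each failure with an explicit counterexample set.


τ IS a topology on X.

Axiom (T1): ∅ ∈ τ? Yes; X ∈ τ? Yes.
Axiom (T2/T3): check pairwise unions and intersections of members of τ.
All pairwise intersections and unions checked — each lies in τ. Therefore τ satisfies (T1), (T2), (T3): it IS a topology on X.
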